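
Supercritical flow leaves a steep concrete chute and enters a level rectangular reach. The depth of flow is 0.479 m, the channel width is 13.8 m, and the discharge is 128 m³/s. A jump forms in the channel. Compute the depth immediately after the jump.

y₂ = 5.82 m

q = Q/b = 128/13.8 = 9.28 m²/s; V₁ = q/y₁ = 19.4 m/s. Fr₁ = V₁/√(g·y₁) = 8.93.
From the momentum equation for a rectangular channel, y₂/y₁ = ½[√(1 + 8Fr₁²) − 1] = ½[√639.4 − 1] = 12.1.
y₂ = 12.1 × 0.479 = 5.82 m.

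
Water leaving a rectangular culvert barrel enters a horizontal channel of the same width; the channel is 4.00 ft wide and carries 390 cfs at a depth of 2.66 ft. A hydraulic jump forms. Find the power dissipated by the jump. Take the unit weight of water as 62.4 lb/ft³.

P = 403 hp

q = Q/b = 390/4.00 = 97.5 ft²/s; V₁ = q/y₁ = 36.7 ft/s. Fr₁ = V₁/√(g·y₁) = 3.96.
Conjugate-depth relation: y₂/y₁ = ½[√(1 + 8Fr₁²) − 1] = ½[√126.5 − 1] = 5.12.
y₂ = 5.12 × 2.66 = 13.6 ft.
V₂ = q/y₂ = 97.5/13.6 = 7.15 ft/s. E₁ = y₁ + V₁²/2g = 23.5 ft; E₂ = y₂ + V₂²/2g = 14.4 ft. ΔE = E₁ − E₂ = 9.10 ft.
P = γ·Q·ΔE/550 = 62.4 × 390 × 9.10 / 550 = 403 hp.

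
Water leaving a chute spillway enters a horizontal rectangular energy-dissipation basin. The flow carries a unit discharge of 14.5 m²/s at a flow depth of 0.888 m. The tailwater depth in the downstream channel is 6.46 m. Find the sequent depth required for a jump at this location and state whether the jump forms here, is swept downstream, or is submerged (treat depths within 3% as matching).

V₁ = q/y₁ = 14.5/0.888 = 16.3 m/s. Fr₁ = V₁/√(g·y₁) = 16.3/√(9.81×0.888) = 5.53.
Sequent-depth ratio: y₂/y₁ = ½[√(1 + 8Fr₁²) − 1] = ½[√245.9 − 1] = 7.34.
y₂ = 7.34 × 0.888 = 6.52 m.
Tailwater y_tw = 6.46 m: y_tw ≈ y₂, so the jump forms here.

y₂ = 6.52 m; the jump forms here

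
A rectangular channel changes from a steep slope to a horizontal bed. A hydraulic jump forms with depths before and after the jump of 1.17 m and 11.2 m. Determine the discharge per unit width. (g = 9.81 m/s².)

q = 28.2 m²/s

For a rectangular channel the momentum equation gives q² = ½·g·y₁·y₂·(y₁ + y₂) = ½×9.81×1.17×11.2×12.4 = 795.
q = √795 = 28.2 m²/s.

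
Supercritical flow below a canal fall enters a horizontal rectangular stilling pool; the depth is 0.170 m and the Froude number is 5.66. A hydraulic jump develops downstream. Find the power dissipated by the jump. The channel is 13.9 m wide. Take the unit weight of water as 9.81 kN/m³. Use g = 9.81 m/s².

P = 265 kW

Fr₁ = 5.66 (given).
Conjugate-depth relation: y₂/y₁ = ½[√(1 + 8Fr₁²) − 1] = ½[√257.3 − 1] = 7.52.
y₂ = 7.52 × 0.170 = 1.28 m.
V₁ = Fr₁·√(g·y₁) = 5.66×√(9.81×0.170) = 7.31 m/s; q = V₁·y₁ = 1.24 m²/s. V₂ = q/y₂ = 1.24/1.28 = 0.972 m/s. E₁ = y₁ + V₁²/2g = 2.89 m; E₂ = y₂ + V₂²/2g = 1.33 m. ΔE = E₁ − E₂ = 1.57 m.
Q = q·b = 1.24 × 13.9 = 17.3 m³/s. P = γ·Q·ΔE = 9.81 × 17.3 × 1.57 = 265 kW.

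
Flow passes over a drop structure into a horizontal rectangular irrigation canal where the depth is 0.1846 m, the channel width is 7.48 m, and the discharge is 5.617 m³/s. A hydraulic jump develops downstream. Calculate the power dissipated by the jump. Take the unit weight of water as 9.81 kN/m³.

q = Q/b = 5.617/7.48 = 0.7509 m²/s; V₁ = q/y₁ = 4.068 m/s. Fr₁ = V₁/√(g·y₁) = 3.023.
From the momentum equation for a rectangular channel, y₂/y₁ = ½[√(1 + 8Fr₁²) − 1] = ½[√74.102 − 1] = 3.804.
y₂ = 3.804 × 0.1846 = 0.7022 m.
V₂ = q/y₂ = 0.7509/0.7022 = 1.069 m/s. E₁ = y₁ + V₁²/2g = 1.028 m; E₂ = y₂ + V₂²/2g = 0.7605 m. ΔE = E₁ − E₂ = 0.2675 m.
P = γ·Q·ΔE = 9.81 × 5.617 × 0.2675 = 14.74 kW.

P = 14.74 kW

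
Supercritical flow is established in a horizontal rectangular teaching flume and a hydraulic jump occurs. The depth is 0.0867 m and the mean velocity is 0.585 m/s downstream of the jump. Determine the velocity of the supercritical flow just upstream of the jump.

V₁ = 1.11 m/s

Fr₂ = V₂/√(g·y₂) = 0.585/√(9.81×0.0867) = 0.634.
Applying the sequent-depth relation in reverse, y₁/y₂ = ½[√(1 + 8Fr₂²) − 1] = ½[√4.219 − 1] = 0.527.
y₁ = 0.527 × 0.0867 = 0.0457 m.
V₁ = q/y₁ = 0.0507/0.0457 = 1.11 m/s.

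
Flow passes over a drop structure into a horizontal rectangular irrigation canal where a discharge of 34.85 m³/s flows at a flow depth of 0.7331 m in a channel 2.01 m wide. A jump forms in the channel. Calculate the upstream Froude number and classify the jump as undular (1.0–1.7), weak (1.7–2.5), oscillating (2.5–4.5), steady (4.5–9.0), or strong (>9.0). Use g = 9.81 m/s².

q = Q/b = 34.85/2.01 = 17.34 m²/s; V₁ = q/y₁ = 23.65 m/s. Fr₁ = V₁/√(g·y₁) = 8.819.
Fr₁ = 8.819 lies in the steady range.

Fr₁ = 8.819; steady jump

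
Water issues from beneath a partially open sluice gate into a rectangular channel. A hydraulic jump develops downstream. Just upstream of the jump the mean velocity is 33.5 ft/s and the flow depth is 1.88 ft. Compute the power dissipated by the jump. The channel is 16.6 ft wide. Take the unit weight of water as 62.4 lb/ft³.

P = 973 hp

Fr₁ = V₁/√(g·y₁) = 33.5/√(32.2×1.88) = 4.31.
Bélanger equation: y₂/y₁ = ½[√(1 + 8Fr₁²) − 1] = ½[√149.3 − 1] = 5.61.
y₂ = 5.61 × 1.88 = 10.5 ft.
Head loss: ΔE = (y₂ − y₁)³/(4y₁y₂) = (10.5 − 1.88)³/(4×1.88×10.5) = 651/79.3 = 8.21 ft.
q = V₁·y₁ = 33.5 × 1.88 = 63.0 ft²/s. Q = q·b = 63.0 × 16.6 = 1045 cfs. P = γ·Q·ΔE/550 = 62.4 × 1045 × 8.21 / 550 = 973 hp.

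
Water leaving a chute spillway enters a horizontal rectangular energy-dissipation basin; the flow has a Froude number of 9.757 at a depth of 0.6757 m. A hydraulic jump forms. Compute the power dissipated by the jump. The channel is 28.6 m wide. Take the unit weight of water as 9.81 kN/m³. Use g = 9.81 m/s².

Fr₁ = 9.757 (given).
From the momentum equation for a rectangular channel, y₂/y₁ = ½[√(1 + 8Fr₁²) − 1] = ½[√762.59 − 1] = 13.31.
y₂ = 13.31 × 0.6757 = 8.992 m.
Head loss: ΔE = (y₂ − y₁)³/(4y₁y₂) = (8.992 − 0.6757)³/(4×0.6757×8.992) = 575.1/24.30 = 23.67 m.
V₁ = Fr₁·√(g·y₁) = 9.757×√(9.81×0.6757) = 25.12 m/s; q = V₁·y₁ = 16.97 m²/s. Q = q·b = 16.97 × 28.6 = 485.5 m³/s. P = γ·Q·ΔE = 9.81 × 485.5 × 23.67 = 112701 kW.

P = 112701 kW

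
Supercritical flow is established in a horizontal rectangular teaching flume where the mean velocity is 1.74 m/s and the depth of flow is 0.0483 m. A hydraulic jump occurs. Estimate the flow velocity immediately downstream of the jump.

V₂ = 0.560 m/s

Fr₁ = V₁/√(g·y₁) = 1.74/√(9.81×0.0483) = 2.53.
From the momentum equation for a rectangular channel, y₂/y₁ = ½[√(1 + 8Fr₁²) − 1] = ½[√52.12 − 1] = 3.11.
y₂ = 3.11 × 0.0483 = 0.150 m.
q = V₁·y₁ = 1.74 × 0.0483 = 0.0840 m²/s.
V₂ = q/y₂ = 0.0840/0.150 = 0.560 m/s.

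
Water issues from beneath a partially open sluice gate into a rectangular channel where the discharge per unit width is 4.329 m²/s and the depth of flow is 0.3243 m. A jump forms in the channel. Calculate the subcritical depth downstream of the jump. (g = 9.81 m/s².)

y₂ = 3.274 m

V₁ = q/y₁ = 4.329/0.3243 = 13.35 m/s. Fr₁ = V₁/√(g·y₁) = 13.35/√(9.81×0.3243) = 7.484.
From the momentum equation for a rectangular channel, y₂/y₁ = ½[√(1 + 8Fr₁²) − 1] = ½[√449.08 − 1] = 10.10.
y₂ = 10.10 × 0.3243 = 3.274 m.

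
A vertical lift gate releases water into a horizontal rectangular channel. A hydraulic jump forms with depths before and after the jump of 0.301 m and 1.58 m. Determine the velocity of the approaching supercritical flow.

V₁ = 6.96 m/s

For a rectangular channel the momentum equation gives q² = ½·g·y₁·y₂·(y₁ + y₂) = ½×9.81×0.301×1.58×1.88 = 4.39.
q = √4.39 = 2.09 m²/s.
V₁ = q/y₁ = 2.09/0.301 = 6.96 m/s.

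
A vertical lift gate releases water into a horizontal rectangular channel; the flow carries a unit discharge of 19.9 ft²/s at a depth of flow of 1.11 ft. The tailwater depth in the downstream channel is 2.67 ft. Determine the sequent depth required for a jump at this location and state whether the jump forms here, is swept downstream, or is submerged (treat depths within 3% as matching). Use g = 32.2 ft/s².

y₂ = 4.18 ft; the jump is swept downstream

V₁ = q/y₁ = 19.9/1.11 = 17.9 ft/s. Fr₁ = V₁/√(g·y₁) = 17.9/√(32.2×1.11) = 3.00.
From the momentum equation for a rectangular channel, y₂/y₁ = ½[√(1 + 8Fr₁²) − 1] = ½[√72.94 − 1] = 3.77.
y₂ = 3.77 × 1.11 = 4.18 ft.
Tailwater y_tw = 2.67 ft: y_tw < y₂, so the jump is swept downstream.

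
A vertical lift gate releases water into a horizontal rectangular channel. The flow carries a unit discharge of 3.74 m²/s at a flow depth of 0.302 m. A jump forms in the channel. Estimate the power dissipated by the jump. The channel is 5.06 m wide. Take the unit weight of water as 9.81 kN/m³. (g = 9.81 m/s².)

V₁ = q/y₁ = 3.74/0.302 = 12.4 m/s. Fr₁ = V₁/√(g·y₁) = 12.4/√(9.81×0.302) = 7.19.
Bélanger equation: y₂/y₁ = ½[√(1 + 8Fr₁²) − 1] = ½[√415.1 − 1] = 9.69.
y₂ = 9.69 × 0.302 = 2.93 m.
Head loss: ΔE = (y₂ − y₁)³/(4y₁y₂) = (2.93 − 0.302)³/(4×0.302×2.93) = 18.1/3.53 = 5.11 m.
Q = q·b = 3.74 × 5.06 = 18.9 m³/s. P = γ·Q·ΔE = 9.81 × 18.9 × 5.11 = 949 kW.

P = 949 kW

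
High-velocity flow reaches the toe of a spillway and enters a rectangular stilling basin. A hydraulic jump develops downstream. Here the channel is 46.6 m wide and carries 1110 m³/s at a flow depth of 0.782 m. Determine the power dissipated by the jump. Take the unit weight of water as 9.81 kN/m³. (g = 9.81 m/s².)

P = 392935 kW

q = Q/b = 1110/46.6 = 23.8 m²/s; V₁ = q/y₁ = 30.5 m/s. Fr₁ = V₁/√(g·y₁) = 11.0.
By Bélanger, y₂/y₁ = ½[√(1 + 8Fr₁²) − 1] = ½[√968.6 − 1] = 15.1.
y₂ = 15.1 × 0.782 = 11.8 m.
Head loss: ΔE = (y₂ − y₁)³/(4y₁y₂) = (11.8 − 0.782)³/(4×0.782×11.8) = 1329/36.8 = 36.1 m.
P = γ·Q·ΔE = 9.81 × 1110 × 36.1 = 392935 kW.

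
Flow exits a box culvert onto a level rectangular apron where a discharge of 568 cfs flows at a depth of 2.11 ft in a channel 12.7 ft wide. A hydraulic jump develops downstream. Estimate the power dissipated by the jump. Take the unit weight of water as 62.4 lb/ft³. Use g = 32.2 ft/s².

P = 110 hp

q = Q/b = 568/12.7 = 44.7 ft²/s; V₁ = q/y₁ = 21.2 ft/s. Fr₁ = V₁/√(g·y₁) = 2.57.
Sequent-depth ratio: y₂/y₁ = ½[√(1 + 8Fr₁²) − 1] = ½[√53.90 − 1] = 3.17.
y₂ = 3.17 × 2.11 = 6.69 ft.
Head loss: ΔE = (y₂ − y₁)³/(4y₁y₂) = (6.69 − 2.11)³/(4×2.11×6.69) = 96.1/56.5 = 1.70 ft.
P = γ·Q·ΔE/550 = 62.4 × 568 × 1.70 / 550 = 110 hp.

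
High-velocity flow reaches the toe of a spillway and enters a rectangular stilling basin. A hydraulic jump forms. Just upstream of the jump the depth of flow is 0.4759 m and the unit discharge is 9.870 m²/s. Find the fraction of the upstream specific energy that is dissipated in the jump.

V₁ = q/y₁ = 9.870/0.4759 = 20.74 m/s. Fr₁ = V₁/√(g·y₁) = 20.74/√(9.81×0.4759) = 9.599.
By Bélanger, y₂/y₁ = ½[√(1 + 8Fr₁²) − 1] = ½[√738.07 − 1] = 13.08.
y₂ = 13.08 × 0.4759 = 6.227 m.
E₁ = y₁ + V₁²/2g = 22.40 m. ΔE = (y₂ − y₁)³/(4y₁y₂) = 16.04 m. ΔE/E₁ = 16.04/22.40 = 0.716.

ΔE/E₁ = 0.716 (71.6%)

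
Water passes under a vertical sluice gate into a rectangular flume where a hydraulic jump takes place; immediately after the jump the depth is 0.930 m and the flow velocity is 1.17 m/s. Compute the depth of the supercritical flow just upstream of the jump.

y₁ = 0.225 m

Fr₂ = V₂/√(g·y₂) = 1.17/√(9.81×0.930) = 0.387.
Since the conjugate-depth ratio holds either way, y₁/y₂ = ½[√(1 + 8Fr₂²) − 1] = ½[√2.200 − 1] = 0.242.
y₁ = 0.242 × 0.930 = 0.225 m.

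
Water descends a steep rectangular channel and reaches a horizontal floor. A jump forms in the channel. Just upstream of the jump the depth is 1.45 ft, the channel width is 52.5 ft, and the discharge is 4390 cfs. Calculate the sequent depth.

y₂ = 16.6 ft

q = Q/b = 4390/52.5 = 83.6 ft²/s; V₁ = q/y₁ = 57.7 ft/s. Fr₁ = V₁/√(g·y₁) = 8.44.
By Bélanger, y₂/y₁ = ½[√(1 + 8Fr₁²) − 1] = ½[√570.8 − 1] = 11.4.
y₂ = 11.4 × 1.45 = 16.6 ft.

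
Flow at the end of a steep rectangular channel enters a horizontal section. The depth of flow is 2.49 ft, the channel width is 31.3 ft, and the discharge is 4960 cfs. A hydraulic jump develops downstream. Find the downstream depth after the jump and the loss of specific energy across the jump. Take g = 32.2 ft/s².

y₂ = 23.8 ft; ΔE = 40.9 ft

q = Q/b = 4960/31.3 = 158 ft²/s; V₁ = q/y₁ = 63.6 ft/s. Fr₁ = V₁/√(g·y₁) = 7.11.
Sequent-depth ratio: y₂/y₁ = ½[√(1 + 8Fr₁²) − 1] = ½[√405.1 − 1] = 9.56.
y₂ = 9.56 × 2.49 = 23.8 ft.
V₂ = q/y₂ = 158/23.8 = 6.65 ft/s. E₁ = y₁ + V₁²/2g = 65.4 ft; E₂ = y₂ + V₂²/2g = 24.5 ft. ΔE = E₁ − E₂ = 40.9 ft.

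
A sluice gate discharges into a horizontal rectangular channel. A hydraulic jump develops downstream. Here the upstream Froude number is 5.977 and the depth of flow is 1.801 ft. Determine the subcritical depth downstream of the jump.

y₂ = 14.35 ft

Fr₁ = 5.977 (given).
By Bélanger, y₂/y₁ = ½[√(1 + 8Fr₁²) − 1] = ½[√286.80 − 1] = 7.968.
y₂ = 7.968 × 1.801 = 14.35 ft.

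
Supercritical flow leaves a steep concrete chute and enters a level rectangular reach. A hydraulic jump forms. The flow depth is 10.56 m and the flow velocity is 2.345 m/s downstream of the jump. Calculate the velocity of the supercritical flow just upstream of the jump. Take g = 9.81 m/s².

V₁ = 24.23 m/s

Fr₂ = V₂/√(g·y₂) = 2.345/√(9.81×10.56) = 0.2304.
Applying the sequent-depth relation in reverse, y₁/y₂ = ½[√(1 + 8Fr₂²) − 1] = ½[√1.4247 − 1] = 0.09680.
y₁ = 0.09680 × 10.56 = 1.022 m.
V₁ = q/y₁ = 24.76/1.022 = 24.23 m/s.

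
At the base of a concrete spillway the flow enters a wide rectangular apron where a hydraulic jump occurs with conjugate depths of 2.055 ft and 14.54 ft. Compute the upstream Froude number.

For a rectangular channel the momentum equation gives q² = ½·g·y₁·y₂·(y₁ + y₂) = ½×32.2×2.055×14.54×16.59 = 7983.
q = √7983 = 89.35 ft²/s.
V₁ = q/y₁ = 43.48 ft/s; Fr₁ = V₁/√(g·y₁) = 5.345.

Fr₁ = 5.345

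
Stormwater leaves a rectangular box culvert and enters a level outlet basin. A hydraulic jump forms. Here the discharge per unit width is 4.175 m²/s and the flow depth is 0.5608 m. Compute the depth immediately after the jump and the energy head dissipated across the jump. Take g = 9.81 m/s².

V₁ = q/y₁ = 4.175/0.5608 = 7.445 m/s. Fr₁ = V₁/√(g·y₁) = 7.445/√(9.81×0.5608) = 3.174.
Conjugate-depth relation: y₂/y₁ = ½[√(1 + 8Fr₁²) − 1] = ½[√81.595 − 1] = 4.017.
y₂ = 4.017 × 0.5608 = 2.252 m.
Head loss: ΔE = (y₂ − y₁)³/(4y₁y₂) = (2.252 − 0.5608)³/(4×0.5608×2.252) = 4.841/5.053 = 0.9581 m.

y₂ = 2.252 m; ΔE = 0.9581 m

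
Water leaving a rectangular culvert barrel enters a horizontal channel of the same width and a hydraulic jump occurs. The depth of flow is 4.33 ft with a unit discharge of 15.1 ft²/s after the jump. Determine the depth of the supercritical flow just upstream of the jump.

y₁ = 0.656 ft

V₂ = q/y₂ = 15.1/4.33 = 3.49 ft/s; Fr₂ = V₂/√(g·y₂) = 0.295.
Since the conjugate-depth ratio holds either way, y₁/y₂ = ½[√(1 + 8Fr₂²) − 1] = ½[√1.698 − 1] = 0.151.
y₁ = 0.151 × 4.33 = 0.656 ft.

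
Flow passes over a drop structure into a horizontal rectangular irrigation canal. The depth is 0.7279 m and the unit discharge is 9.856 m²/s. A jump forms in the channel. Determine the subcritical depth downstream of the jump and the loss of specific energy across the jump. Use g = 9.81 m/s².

V₁ = q/y₁ = 9.856/0.7279 = 13.54 m/s. Fr₁ = V₁/√(g·y₁) = 13.54/√(9.81×0.7279) = 5.067.
Sequent-depth ratio: y₂/y₁ = ½[√(1 + 8Fr₁²) − 1] = ½[√206.40 − 1] = 6.683.
y₂ = 6.683 × 0.7279 = 4.865 m.
Head loss: ΔE = (y₂ − y₁)³/(4y₁y₂) = (4.865 − 0.7279)³/(4×0.7279×4.865) = 70.80/14.16 = 4.998 m.

y₂ = 4.865 m; ΔE = 4.998 m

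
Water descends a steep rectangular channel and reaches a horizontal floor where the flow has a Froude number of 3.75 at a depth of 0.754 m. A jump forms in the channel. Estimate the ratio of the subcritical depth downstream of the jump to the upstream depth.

y₂/y₁ = 4.83

Fr₁ = 3.75 (given).
From the momentum equation for a rectangular channel, y₂/y₁ = ½[√(1 + 8Fr₁²) − 1] = ½[√113.5 − 1] = 4.83.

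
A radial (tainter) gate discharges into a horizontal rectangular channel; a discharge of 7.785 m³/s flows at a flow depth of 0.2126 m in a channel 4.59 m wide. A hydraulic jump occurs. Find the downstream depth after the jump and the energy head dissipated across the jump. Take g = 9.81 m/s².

y₂ = 1.558 m; ΔE = 1.838 m

q = Q/b = 7.785/4.59 = 1.696 m²/s; V₁ = q/y₁ = 7.978 m/s. Fr₁ = V₁/√(g·y₁) = 5.524.
Conjugate-depth relation: y₂/y₁ = ½[√(1 + 8Fr₁²) − 1] = ½[√245.13 − 1] = 7.328.
y₂ = 7.328 × 0.2126 = 1.558 m.
V₂ = q/y₂ = 1.696/1.558 = 1.089 m/s. E₁ = y₁ + V₁²/2g = 3.456 m; E₂ = y₂ + V₂²/2g = 1.618 m. ΔE = E₁ − E₂ = 1.838 m.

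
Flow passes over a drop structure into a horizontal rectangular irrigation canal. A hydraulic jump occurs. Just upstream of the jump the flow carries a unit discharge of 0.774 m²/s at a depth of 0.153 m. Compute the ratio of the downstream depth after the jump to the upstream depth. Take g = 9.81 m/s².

y₂/y₁ = 5.36

V₁ = q/y₁ = 0.774/0.153 = 5.06 m/s. Fr₁ = V₁/√(g·y₁) = 5.06/√(9.81×0.153) = 4.13.
By Bélanger, y₂/y₁ = ½[√(1 + 8Fr₁²) − 1] = ½[√137.4 − 1] = 5.36.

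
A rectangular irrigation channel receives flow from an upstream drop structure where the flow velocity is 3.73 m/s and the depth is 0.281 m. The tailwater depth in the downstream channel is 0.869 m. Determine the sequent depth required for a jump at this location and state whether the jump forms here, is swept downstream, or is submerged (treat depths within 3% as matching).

Fr₁ = V₁/√(g·y₁) = 3.73/√(9.81×0.281) = 2.25.
From the momentum equation for a rectangular channel, y₂/y₁ = ½[√(1 + 8Fr₁²) − 1] = ½[√41.38 − 1] = 2.72.
y₂ = 2.72 × 0.281 = 0.763 m.
Tailwater y_tw = 0.869 m: y_tw > y₂, so the jump is submerged.

y₂ = 0.763 m; the jump is submerged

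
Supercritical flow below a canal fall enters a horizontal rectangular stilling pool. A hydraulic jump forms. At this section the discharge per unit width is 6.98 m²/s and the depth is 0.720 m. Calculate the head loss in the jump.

ΔE = 1.92 m

V₁ = q/y₁ = 6.98/0.720 = 9.69 m/s. Fr₁ = V₁/√(g·y₁) = 9.69/√(9.81×0.720) = 3.65.
By Bélanger, y₂/y₁ = ½[√(1 + 8Fr₁²) − 1] = ½[√107.4 − 1] = 4.68.
y₂ = 4.68 × 0.720 = 3.37 m.
Head loss: ΔE = (y₂ − y₁)³/(4y₁y₂) = (3.37 − 0.720)³/(4×0.720×3.37) = 18.6/9.71 = 1.92 m.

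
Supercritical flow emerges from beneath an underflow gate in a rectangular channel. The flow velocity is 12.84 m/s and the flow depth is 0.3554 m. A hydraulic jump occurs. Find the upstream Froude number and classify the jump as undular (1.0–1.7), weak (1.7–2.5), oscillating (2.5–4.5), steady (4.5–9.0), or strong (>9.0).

Fr₁ = 6.877; steady jump

Fr₁ = V₁/√(g·y₁) = 12.84/√(9.81×0.3554) = 6.877.
Fr₁ = 6.877 lies in the steady range.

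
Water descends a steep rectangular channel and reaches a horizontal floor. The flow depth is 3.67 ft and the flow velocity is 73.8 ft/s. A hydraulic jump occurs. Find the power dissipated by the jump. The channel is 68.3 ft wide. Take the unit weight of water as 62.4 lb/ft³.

P = 112863 hp

Fr₁ = V₁/√(g·y₁) = 73.8/√(32.2×3.67) = 6.79.
By Bélanger, y₂/y₁ = ½[√(1 + 8Fr₁²) − 1] = ½[√369.7 − 1] = 9.11.
y₂ = 9.11 × 3.67 = 33.4 ft.
Head loss: ΔE = (y₂ − y₁)³/(4y₁y₂) = (33.4 − 3.67)³/(4×3.67×33.4) = 26405/491 = 53.8 ft.
q = V₁·y₁ = 73.8 × 3.67 = 271 ft²/s. Q = q·b = 271 × 68.3 = 18499 cfs. P = γ·Q·ΔE/550 = 62.4 × 18499 × 53.8 / 550 = 112863 hp.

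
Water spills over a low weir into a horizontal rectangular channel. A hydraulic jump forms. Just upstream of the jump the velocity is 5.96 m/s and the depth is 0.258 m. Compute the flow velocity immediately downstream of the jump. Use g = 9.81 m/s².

Fr₁ = V₁/√(g·y₁) = 5.96/√(9.81×0.258) = 3.75.
Conjugate-depth relation: y₂/y₁ = ½[√(1 + 8Fr₁²) − 1] = ½[√113.3 − 1] = 4.82.
y₂ = 4.82 × 0.258 = 1.24 m.
q = V₁·y₁ = 5.96 × 0.258 = 1.54 m²/s.
V₂ = q/y₂ = 1.54/1.24 = 1.24 m/s.

V₂ = 1.24 m/s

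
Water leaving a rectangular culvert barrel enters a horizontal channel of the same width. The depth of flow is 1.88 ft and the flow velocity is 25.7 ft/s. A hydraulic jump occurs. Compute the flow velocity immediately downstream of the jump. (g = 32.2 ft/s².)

Fr₁ = V₁/√(g·y₁) = 25.7/√(32.2×1.88) = 3.30.
Conjugate-depth relation: y₂/y₁ = ½[√(1 + 8Fr₁²) − 1] = ½[√88.29 − 1] = 4.20.
y₂ = 4.20 × 1.88 = 7.89 ft.
q = V₁·y₁ = 25.7 × 1.88 = 48.3 ft²/s.
V₂ = q/y₂ = 48.3/7.89 = 6.12 ft/s.

V₂ = 6.12 ft/s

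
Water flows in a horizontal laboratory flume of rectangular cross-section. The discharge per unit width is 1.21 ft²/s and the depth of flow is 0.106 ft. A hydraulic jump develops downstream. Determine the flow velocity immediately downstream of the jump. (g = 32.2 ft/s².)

V₁ = q/y₁ = 1.21/0.106 = 11.4 ft/s. Fr₁ = V₁/√(g·y₁) = 11.4/√(32.2×0.106) = 6.18.
Bélanger equation: y₂/y₁ = ½[√(1 + 8Fr₁²) − 1] = ½[√306.4 − 1] = 8.25.
y₂ = 8.25 × 0.106 = 0.875 ft.
V₂ = q/y₂ = 1.21/0.875 = 1.38 ft/s.

V₂ = 1.38 ft/s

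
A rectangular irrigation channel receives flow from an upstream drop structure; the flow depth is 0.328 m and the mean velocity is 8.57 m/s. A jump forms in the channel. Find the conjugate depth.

Fr₁ = V₁/√(g·y₁) = 8.57/√(9.81×0.328) = 4.78.
Sequent-depth ratio: y₂/y₁ = ½[√(1 + 8Fr₁²) − 1] = ½[√183.6 − 1] = 6.28.
y₂ = 6.28 × 0.328 = 2.06 m.

y₂ = 2.06 m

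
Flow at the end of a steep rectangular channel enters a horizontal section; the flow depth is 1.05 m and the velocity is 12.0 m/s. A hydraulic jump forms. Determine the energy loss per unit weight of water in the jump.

ΔE = 3.02 m

Fr₁ = V₁/√(g·y₁) = 12.0/√(9.81×1.05) = 3.74.
From the momentum equation for a rectangular channel, y₂/y₁ = ½[√(1 + 8Fr₁²) − 1] = ½[√112.8 − 1] = 4.81.
y₂ = 4.81 × 1.05 = 5.05 m.
Head loss: ΔE = (y₂ − y₁)³/(4y₁y₂) = (5.05 − 1.05)³/(4×1.05×5.05) = 64.1/21.2 = 3.02 m.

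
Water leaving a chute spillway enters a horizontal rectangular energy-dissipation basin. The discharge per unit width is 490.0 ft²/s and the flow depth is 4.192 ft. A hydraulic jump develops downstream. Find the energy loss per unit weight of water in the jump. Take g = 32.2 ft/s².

ΔE = 157.6 ft

V₁ = q/y₁ = 490.0/4.192 = 116.9 ft/s. Fr₁ = V₁/√(g·y₁) = 116.9/√(32.2×4.192) = 10.06.
Bélanger equation: y₂/y₁ = ½[√(1 + 8Fr₁²) − 1] = ½[√810.77 − 1] = 13.74.
y₂ = 13.74 × 4.192 = 57.59 ft.
V₂ = q/y₂ = 490.0/57.59 = 8.509 ft/s. E₁ = y₁ + V₁²/2g = 216.4 ft; E₂ = y₂ + V₂²/2g = 58.71 ft. ΔE = E₁ − E₂ = 157.6 ft.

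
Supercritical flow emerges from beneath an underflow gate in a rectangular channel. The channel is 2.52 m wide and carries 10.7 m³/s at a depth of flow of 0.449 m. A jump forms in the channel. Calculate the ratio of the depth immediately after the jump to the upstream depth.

q = Q/b = 10.7/2.52 = 4.25 m²/s; V₁ = q/y₁ = 9.46 m/s. Fr₁ = V₁/√(g·y₁) = 4.51.
Bélanger equation: y₂/y₁ = ½[√(1 + 8Fr₁²) − 1] = ½[√163.4 − 1] = 5.89.

y₂/y₁ = 5.89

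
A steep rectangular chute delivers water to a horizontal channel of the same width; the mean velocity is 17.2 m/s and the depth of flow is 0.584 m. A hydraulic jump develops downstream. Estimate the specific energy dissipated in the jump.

ΔE = 9.85 m

Fr₁ = V₁/√(g·y₁) = 17.2/√(9.81×0.584) = 7.19.
By Bélanger, y₂/y₁ = ½[√(1 + 8Fr₁²) − 1] = ½[√414.1 − 1] = 9.67.
y₂ = 9.67 × 0.584 = 5.65 m.
Head loss: ΔE = (y₂ − y₁)³/(4y₁y₂) = (5.65 − 0.584)³/(4×0.584×5.65) = 130/13.2 = 9.85 m.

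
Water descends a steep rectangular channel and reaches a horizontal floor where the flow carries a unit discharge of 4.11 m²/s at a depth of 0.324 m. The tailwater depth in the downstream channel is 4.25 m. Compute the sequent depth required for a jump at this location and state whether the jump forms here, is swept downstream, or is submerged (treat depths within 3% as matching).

y₂ = 3.10 m; the jump is submerged

V₁ = q/y₁ = 4.11/0.324 = 12.7 m/s. Fr₁ = V₁/√(g·y₁) = 12.7/√(9.81×0.324) = 7.12.
Conjugate-depth relation: y₂/y₁ = ½[√(1 + 8Fr₁²) − 1] = ½[√406.0 − 1] = 9.57.
y₂ = 9.57 × 0.324 = 3.10 m.
Tailwater y_tw = 4.25 m: y_tw > y₂, so the jump is submerged.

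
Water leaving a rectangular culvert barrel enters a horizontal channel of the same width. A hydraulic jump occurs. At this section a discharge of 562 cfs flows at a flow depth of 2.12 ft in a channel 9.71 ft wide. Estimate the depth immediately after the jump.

q = Q/b = 562/9.71 = 57.9 ft²/s; V₁ = q/y₁ = 27.3 ft/s. Fr₁ = V₁/√(g·y₁) = 3.30.
From the momentum equation for a rectangular channel, y₂/y₁ = ½[√(1 + 8Fr₁²) − 1] = ½[√88.35 − 1] = 4.20.
y₂ = 4.20 × 2.12 = 8.90 ft.

y₂ = 8.90 ft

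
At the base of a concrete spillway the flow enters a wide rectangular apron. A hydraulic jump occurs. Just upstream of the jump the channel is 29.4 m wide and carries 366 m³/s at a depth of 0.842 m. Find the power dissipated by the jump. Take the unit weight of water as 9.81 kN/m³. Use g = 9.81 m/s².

P = 21625 kW

q = Q/b = 366/29.4 = 12.4 m²/s; V₁ = q/y₁ = 14.8 m/s. Fr₁ = V₁/√(g·y₁) = 5.14.
Sequent-depth ratio: y₂/y₁ = ½[√(1 + 8Fr₁²) − 1] = ½[√212.7 − 1] = 6.79.
y₂ = 6.79 × 0.842 = 5.72 m.
V₂ = q/y₂ = 12.4/5.72 = 2.18 m/s. E₁ = y₁ + V₁²/2g = 12.0 m; E₂ = y₂ + V₂²/2g = 5.96 m. ΔE = E₁ − E₂ = 6.02 m.
P = γ·Q·ΔE = 9.81 × 366 × 6.02 = 21625 kW.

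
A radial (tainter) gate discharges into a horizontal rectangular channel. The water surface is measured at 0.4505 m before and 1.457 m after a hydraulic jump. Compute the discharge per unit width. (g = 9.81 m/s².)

q = 2.478 m²/s

For a rectangular channel the momentum equation gives q² = ½·g·y₁·y₂·(y₁ + y₂) = ½×9.81×0.4505×1.457×1.908 = 6.141.
q = √6.141 = 2.478 m²/s.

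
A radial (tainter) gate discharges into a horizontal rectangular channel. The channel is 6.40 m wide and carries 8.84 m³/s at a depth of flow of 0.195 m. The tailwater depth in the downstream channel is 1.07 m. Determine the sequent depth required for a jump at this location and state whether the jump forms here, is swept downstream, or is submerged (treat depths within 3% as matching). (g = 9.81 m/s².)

y₂ = 1.32 m; the jump is swept downstream

q = Q/b = 8.84/6.40 = 1.38 m²/s; V₁ = q/y₁ = 7.08 m/s. Fr₁ = V₁/√(g·y₁) = 5.12.
Bélanger equation: y₂/y₁ = ½[√(1 + 8Fr₁²) − 1] = ½[√210.8 − 1] = 6.76.
y₂ = 6.76 × 0.195 = 1.32 m.
Tailwater y_tw = 1.07 m: y_tw < y₂, so the jump is swept downstream.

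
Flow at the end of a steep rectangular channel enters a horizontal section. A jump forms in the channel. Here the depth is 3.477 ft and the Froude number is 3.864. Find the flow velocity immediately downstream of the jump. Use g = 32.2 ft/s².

Fr₁ = 3.864 (given).
By Bélanger, y₂/y₁ = ½[√(1 + 8Fr₁²) − 1] = ½[√120.44 − 1] = 4.987.
y₂ = 4.987 × 3.477 = 17.34 ft.
V₁ = Fr₁·√(g·y₁) = 3.864×√(32.2×3.477) = 40.89 ft/s; q = V₁·y₁ = 142.2 ft²/s.
V₂ = q/y₂ = 142.2/17.34 = 8.198 ft/s.

V₂ = 8.198 ft/s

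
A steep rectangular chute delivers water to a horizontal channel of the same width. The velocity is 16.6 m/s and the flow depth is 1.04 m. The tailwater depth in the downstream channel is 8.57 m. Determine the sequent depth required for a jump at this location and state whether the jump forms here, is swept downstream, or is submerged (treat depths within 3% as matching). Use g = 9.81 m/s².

y₂ = 7.14 m; the jump is submerged

Fr₁ = V₁/√(g·y₁) = 16.6/√(9.81×1.04) = 5.20.
From the momentum equation for a rectangular channel, y₂/y₁ = ½[√(1 + 8Fr₁²) − 1] = ½[√217.1 − 1] = 6.87.
y₂ = 6.87 × 1.04 = 7.14 m.
Tailwater y_tw = 8.57 m: y_tw > y₂, so the jump is submerged.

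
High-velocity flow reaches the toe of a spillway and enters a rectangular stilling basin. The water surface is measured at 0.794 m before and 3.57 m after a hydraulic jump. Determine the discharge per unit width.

q = 7.79 m²/s

For a rectangular channel the momentum equation gives q² = ½·g·y₁·y₂·(y₁ + y₂) = ½×9.81×0.794×3.57×4.36 = 60.7.
q = √60.7 = 7.79 m²/s.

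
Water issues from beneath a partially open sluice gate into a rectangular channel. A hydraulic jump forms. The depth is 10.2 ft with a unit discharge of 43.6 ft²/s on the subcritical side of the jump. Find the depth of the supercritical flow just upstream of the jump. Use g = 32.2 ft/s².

y₁ = 1.03 ft

V₂ = q/y₂ = 43.6/10.2 = 4.27 ft/s; Fr₂ = V₂/√(g·y₂) = 0.236.
Since the conjugate-depth ratio holds either way, y₁/y₂ = ½[√(1 + 8Fr₂²) − 1] = ½[√1.445 − 1] = 0.101.
y₁ = 0.101 × 10.2 = 1.03 ft.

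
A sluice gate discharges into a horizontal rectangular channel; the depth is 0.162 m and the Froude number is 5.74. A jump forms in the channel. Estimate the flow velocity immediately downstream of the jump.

Fr₁ = 5.74 (given).
By Bélanger, y₂/y₁ = ½[√(1 + 8Fr₁²) − 1] = ½[√264.6 − 1] = 7.63.
y₂ = 7.63 × 0.162 = 1.24 m.
V₁ = Fr₁·√(g·y₁) = 5.74×√(9.81×0.162) = 7.24 m/s; q = V₁·y₁ = 1.17 m²/s.
V₂ = q/y₂ = 1.17/1.24 = 0.948 m/s.

V₂ = 0.948 m/s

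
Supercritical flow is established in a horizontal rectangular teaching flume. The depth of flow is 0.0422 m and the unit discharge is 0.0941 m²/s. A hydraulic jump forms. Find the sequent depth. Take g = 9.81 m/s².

V₁ = q/y₁ = 0.0941/0.0422 = 2.23 m/s. Fr₁ = V₁/√(g·y₁) = 2.23/√(9.81×0.0422) = 3.47.
Bélanger equation: y₂/y₁ = ½[√(1 + 8Fr₁²) − 1] = ½[√97.09 − 1] = 4.43.
y₂ = 4.43 × 0.0422 = 0.187 m.

y₂ = 0.187 m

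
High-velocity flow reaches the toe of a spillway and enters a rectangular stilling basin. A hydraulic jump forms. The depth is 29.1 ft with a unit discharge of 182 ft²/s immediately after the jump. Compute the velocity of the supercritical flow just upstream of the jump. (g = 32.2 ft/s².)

V₁ = 80.7 ft/s

V₂ = q/y₂ = 182/29.1 = 6.25 ft/s; Fr₂ = V₂/√(g·y₂) = 0.204.
From the momentum equation (using Fr₂), y₁/y₂ = ½[√(1 + 8Fr₂²) − 1] = ½[√1.334 − 1] = 0.0775.
y₁ = 0.0775 × 29.1 = 2.25 ft.
V₁ = q/y₁ = 182/2.25 = 80.7 ft/s.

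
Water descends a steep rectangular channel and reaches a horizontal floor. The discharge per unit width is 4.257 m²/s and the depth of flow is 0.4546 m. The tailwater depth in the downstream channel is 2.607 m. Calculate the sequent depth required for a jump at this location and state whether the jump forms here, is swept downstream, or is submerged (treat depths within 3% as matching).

y₂ = 2.633 m; the jump forms here

V₁ = q/y₁ = 4.257/0.4546 = 9.364 m/s. Fr₁ = V₁/√(g·y₁) = 9.364/√(9.81×0.4546) = 4.434.
Sequent-depth ratio: y₂/y₁ = ½[√(1 + 8Fr₁²) − 1] = ½[√158.30 − 1] = 5.791.
y₂ = 5.791 × 0.4546 = 2.633 m.
Tailwater y_tw = 2.607 m: y_tw ≈ y₂, so the jump forms here.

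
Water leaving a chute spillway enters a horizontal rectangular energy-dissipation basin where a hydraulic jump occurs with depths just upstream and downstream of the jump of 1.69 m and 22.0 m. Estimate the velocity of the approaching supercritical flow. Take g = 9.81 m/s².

For a rectangular channel the momentum equation gives q² = ½·g·y₁·y₂·(y₁ + y₂) = ½×9.81×1.69×22.0×23.7 = 4320.
q = √4320 = 65.7 m²/s.
V₁ = q/y₁ = 65.7/1.69 = 38.9 m/s.

V₁ = 38.9 m/s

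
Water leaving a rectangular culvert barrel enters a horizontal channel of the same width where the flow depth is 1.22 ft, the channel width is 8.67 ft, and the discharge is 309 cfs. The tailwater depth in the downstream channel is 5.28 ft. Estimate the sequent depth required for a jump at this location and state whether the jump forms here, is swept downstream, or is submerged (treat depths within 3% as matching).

q = Q/b = 309/8.67 = 35.6 ft²/s; V₁ = q/y₁ = 29.2 ft/s. Fr₁ = V₁/√(g·y₁) = 4.66.
From the momentum equation for a rectangular channel, y₂/y₁ = ½[√(1 + 8Fr₁²) − 1] = ½[√174.8 − 1] = 6.11.
y₂ = 6.11 × 1.22 = 7.45 ft.
Tailwater y_tw = 5.28 ft: y_tw < y₂, so the jump is swept downstream.

y₂ = 7.45 ft; the jump is swept downstream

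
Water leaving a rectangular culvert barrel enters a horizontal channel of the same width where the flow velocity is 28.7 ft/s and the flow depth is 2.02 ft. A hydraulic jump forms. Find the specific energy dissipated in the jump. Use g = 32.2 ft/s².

Fr₁ = V₁/√(g·y₁) = 28.7/√(32.2×2.02) = 3.56.
Sequent-depth ratio: y₂/y₁ = ½[√(1 + 8Fr₁²) − 1] = ½[√102.3 − 1] = 4.56.
y₂ = 4.56 × 2.02 = 9.21 ft.
Head loss: ΔE = (y₂ − y₁)³/(4y₁y₂) = (9.21 − 2.02)³/(4×2.02×9.21) = 371/74.4 = 4.99 ft.

ΔE = 4.99 ft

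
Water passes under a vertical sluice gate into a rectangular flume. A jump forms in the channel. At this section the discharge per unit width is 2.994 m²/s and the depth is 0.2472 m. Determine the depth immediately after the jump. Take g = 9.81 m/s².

V₁ = q/y₁ = 2.994/0.2472 = 12.11 m/s. Fr₁ = V₁/√(g·y₁) = 12.11/√(9.81×0.2472) = 7.778.
From the momentum equation for a rectangular channel, y₂/y₁ = ½[√(1 + 8Fr₁²) − 1] = ½[√484.93 − 1] = 10.51.
y₂ = 10.51 × 0.2472 = 2.598 m.

y₂ = 2.598 m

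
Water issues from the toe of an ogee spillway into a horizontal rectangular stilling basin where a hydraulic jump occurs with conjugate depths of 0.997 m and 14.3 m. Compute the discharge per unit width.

For a rectangular channel the momentum equation gives q² = ½·g·y₁·y₂·(y₁ + y₂) = ½×9.81×0.997×14.3×15.3 = 1070.
q = √1070 = 32.7 m²/s.

q = 32.7 m²/s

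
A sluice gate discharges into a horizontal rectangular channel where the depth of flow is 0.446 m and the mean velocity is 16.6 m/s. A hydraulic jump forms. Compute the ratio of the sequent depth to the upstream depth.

Fr₁ = V₁/√(g·y₁) = 16.6/√(9.81×0.446) = 7.94.
From the momentum equation for a rectangular channel, y₂/y₁ = ½[√(1 + 8Fr₁²) − 1] = ½[√504.9 − 1] = 10.7.

y₂/y₁ = 10.7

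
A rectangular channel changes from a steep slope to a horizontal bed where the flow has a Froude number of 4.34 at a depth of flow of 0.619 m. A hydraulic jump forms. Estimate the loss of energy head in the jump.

ΔE = 2.76 m

Fr₁ = 4.34 (given).
From the momentum equation for a rectangular channel, y₂/y₁ = ½[√(1 + 8Fr₁²) − 1] = ½[√151.7 − 1] = 5.66.
y₂ = 5.66 × 0.619 = 3.50 m.
V₁ = Fr₁·√(g·y₁) = 4.34×√(9.81×0.619) = 10.7 m/s; q = V₁·y₁ = 6.62 m²/s. V₂ = q/y₂ = 6.62/3.50 = 1.89 m/s. E₁ = y₁ + V₁²/2g = 6.45 m; E₂ = y₂ + V₂²/2g = 3.68 m. ΔE = E₁ − E₂ = 2.76 m.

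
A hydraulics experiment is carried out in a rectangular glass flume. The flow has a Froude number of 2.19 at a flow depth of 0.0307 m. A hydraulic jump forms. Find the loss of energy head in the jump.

Fr₁ = 2.19 (given).
Bélanger equation: y₂/y₁ = ½[√(1 + 8Fr₁²) − 1] = ½[√39.37 − 1] = 2.64.
y₂ = 2.64 × 0.0307 = 0.0810 m.
V₁ = Fr₁·√(g·y₁) = 2.19×√(9.81×0.0307) = 1.20 m/s; q = V₁·y₁ = 0.0369 m²/s. V₂ = q/y₂ = 0.0369/0.0810 = 0.456 m/s. E₁ = y₁ + V₁²/2g = 0.104 m; E₂ = y₂ + V₂²/2g = 0.0915 m. ΔE = E₁ − E₂ = 0.0128 m.

ΔE = 0.0128 m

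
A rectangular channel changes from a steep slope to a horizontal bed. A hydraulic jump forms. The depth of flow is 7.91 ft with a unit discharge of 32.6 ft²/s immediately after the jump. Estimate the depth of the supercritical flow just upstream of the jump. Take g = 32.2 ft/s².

V₂ = q/y₂ = 32.6/7.91 = 4.12 ft/s; Fr₂ = V₂/√(g·y₂) = 0.258.
Applying the sequent-depth relation in reverse, y₁/y₂ = ½[√(1 + 8Fr₂²) − 1] = ½[√1.534 − 1] = 0.119.
y₁ = 0.119 × 7.91 = 0.943 ft.

y₁ = 0.943 ft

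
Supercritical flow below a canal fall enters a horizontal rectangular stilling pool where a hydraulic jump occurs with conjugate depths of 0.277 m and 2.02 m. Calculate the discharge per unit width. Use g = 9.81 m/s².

q = 2.51 m²/s

For a rectangular channel the momentum equation gives q² = ½·g·y₁·y₂·(y₁ + y₂) = ½×9.81×0.277×2.02×2.30 = 6.30.
q = √6.30 = 2.51 m²/s.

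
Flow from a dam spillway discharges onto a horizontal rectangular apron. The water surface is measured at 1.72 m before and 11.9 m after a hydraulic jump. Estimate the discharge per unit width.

For a rectangular channel the momentum equation gives q² = ½·g·y₁·y₂·(y₁ + y₂) = ½×9.81×1.72×11.9×13.6 = 1367.
q = √1367 = 37.0 m²/s.

q = 37.0 m²/s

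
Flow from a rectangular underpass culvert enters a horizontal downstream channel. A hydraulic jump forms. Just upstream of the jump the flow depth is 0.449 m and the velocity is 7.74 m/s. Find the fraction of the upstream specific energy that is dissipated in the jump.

Fr₁ = V₁/√(g·y₁) = 7.74/√(9.81×0.449) = 3.69.
Sequent-depth ratio: y₂/y₁ = ½[√(1 + 8Fr₁²) − 1] = ½[√109.8 − 1] = 4.74.
y₂ = 4.74 × 0.449 = 2.13 m.
E₁ = y₁ + V₁²/2g = 3.50 m. ΔE = (y₂ − y₁)³/(4y₁y₂) = 1.24 m. ΔE/E₁ = 1.24/3.50 = 0.354.

ΔE/E₁ = 0.354 (35.4%)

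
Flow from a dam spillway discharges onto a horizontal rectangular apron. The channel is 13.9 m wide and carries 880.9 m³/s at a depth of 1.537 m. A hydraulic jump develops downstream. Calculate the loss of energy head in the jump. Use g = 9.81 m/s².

q = Q/b = 880.9/13.9 = 63.37 m²/s; V₁ = q/y₁ = 41.23 m/s. Fr₁ = V₁/√(g·y₁) = 10.62.
Conjugate-depth relation: y₂/y₁ = ½[√(1 + 8Fr₁²) − 1] = ½[√903.03 − 1] = 14.53.
y₂ = 14.53 × 1.537 = 22.33 m.
Head loss: ΔE = (y₂ − y₁)³/(4y₁y₂) = (22.33 − 1.537)³/(4×1.537×22.33) = 8984/137.3 = 65.45 m.

ΔE = 65.45 m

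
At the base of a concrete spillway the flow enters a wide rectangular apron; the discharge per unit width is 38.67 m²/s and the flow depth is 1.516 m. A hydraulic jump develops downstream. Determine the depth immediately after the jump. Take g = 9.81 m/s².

V₁ = q/y₁ = 38.67/1.516 = 25.51 m/s. Fr₁ = V₁/√(g·y₁) = 25.51/√(9.81×1.516) = 6.614.
From the momentum equation for a rectangular channel, y₂/y₁ = ½[√(1 + 8Fr₁²) − 1] = ½[√351.00 − 1] = 8.868.
y₂ = 8.868 × 1.516 = 13.44 m.

y₂ = 13.44 m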